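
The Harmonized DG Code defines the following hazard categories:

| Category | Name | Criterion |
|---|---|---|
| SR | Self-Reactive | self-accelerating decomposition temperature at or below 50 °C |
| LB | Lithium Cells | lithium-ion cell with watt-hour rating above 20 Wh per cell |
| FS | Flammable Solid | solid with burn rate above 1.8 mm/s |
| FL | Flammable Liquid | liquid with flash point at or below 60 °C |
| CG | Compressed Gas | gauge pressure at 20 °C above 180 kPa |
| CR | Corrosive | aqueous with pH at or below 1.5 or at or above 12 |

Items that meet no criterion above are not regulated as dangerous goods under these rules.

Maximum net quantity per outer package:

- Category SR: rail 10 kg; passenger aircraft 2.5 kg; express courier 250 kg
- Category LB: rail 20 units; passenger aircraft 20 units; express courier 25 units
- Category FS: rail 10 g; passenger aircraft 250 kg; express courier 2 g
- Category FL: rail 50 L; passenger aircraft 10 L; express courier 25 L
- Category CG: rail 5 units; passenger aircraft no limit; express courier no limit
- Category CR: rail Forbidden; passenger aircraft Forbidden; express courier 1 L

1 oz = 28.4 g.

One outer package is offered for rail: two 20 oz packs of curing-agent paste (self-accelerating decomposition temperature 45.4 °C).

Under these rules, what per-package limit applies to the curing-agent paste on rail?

10 kg

Curing-agent paste: self-accelerating decomposition temperature 45.4 °C ≤ 50 °C → Category SR (Self-Reactive).
The rail limit for Category SR is 10 kg.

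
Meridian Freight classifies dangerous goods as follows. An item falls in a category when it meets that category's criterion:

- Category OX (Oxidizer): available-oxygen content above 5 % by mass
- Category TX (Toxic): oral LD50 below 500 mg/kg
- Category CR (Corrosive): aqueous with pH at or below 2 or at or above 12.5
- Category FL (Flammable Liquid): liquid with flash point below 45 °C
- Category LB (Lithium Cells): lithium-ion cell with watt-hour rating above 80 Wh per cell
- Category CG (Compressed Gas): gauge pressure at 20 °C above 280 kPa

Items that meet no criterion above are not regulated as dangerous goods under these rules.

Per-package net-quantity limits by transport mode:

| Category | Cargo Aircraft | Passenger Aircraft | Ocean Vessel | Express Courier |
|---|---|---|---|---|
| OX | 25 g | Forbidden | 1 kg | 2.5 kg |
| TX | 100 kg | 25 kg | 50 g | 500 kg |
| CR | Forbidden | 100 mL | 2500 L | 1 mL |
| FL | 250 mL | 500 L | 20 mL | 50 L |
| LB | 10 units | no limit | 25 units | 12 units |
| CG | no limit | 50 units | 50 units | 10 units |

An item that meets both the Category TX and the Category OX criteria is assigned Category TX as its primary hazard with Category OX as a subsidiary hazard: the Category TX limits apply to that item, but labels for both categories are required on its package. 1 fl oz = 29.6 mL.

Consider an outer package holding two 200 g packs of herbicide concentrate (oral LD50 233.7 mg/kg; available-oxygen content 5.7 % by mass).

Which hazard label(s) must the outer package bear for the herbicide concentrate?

Herbicide concentrate: oral LD50 233.7 mg/kg < 500 mg/kg → Category TX (Toxic).
With available-oxygen content 5.7 % by mass (> 5 % by mass), the herbicide concentrate falls in Category OX.
By the precedence rule Category TX is primary and Category OX is subsidiary, and that rule requires both labels on the package.

Category OX and TX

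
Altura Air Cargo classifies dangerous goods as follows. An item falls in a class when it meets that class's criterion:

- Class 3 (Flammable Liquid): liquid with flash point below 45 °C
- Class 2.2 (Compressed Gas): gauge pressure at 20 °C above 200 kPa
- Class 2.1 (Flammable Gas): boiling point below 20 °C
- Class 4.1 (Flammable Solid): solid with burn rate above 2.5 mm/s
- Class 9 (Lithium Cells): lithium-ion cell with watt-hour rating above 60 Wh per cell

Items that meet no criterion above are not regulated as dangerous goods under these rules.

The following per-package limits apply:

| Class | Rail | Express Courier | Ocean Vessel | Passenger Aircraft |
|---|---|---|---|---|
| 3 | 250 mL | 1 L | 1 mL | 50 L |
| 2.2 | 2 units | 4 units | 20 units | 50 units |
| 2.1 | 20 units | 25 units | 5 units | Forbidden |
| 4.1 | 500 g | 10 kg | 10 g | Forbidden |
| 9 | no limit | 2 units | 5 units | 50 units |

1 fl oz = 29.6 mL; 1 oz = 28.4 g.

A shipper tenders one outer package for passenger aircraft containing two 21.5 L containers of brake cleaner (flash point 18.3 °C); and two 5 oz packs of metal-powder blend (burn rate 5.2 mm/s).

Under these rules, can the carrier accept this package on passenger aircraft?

No

The brake cleaner has flash point 18.3 °C, which is < 45 °C, so it is Class 3 (Flammable Liquid).
The metal-powder blend has burn rate 5.2 mm/s, which is > 2.5 mm/s, so it is Class 4.1 (Flammable Solid).
Class 4.1 quantity: two 5 oz packs = 284 g.
By passenger aircraft, Class 4.1 is Forbidden regardless of quantity.
Class 3 quantity: two 21.5 L containers = 43 L.
43 L ≤ 50 L (passenger aircraft limit, Class 3) — within limit.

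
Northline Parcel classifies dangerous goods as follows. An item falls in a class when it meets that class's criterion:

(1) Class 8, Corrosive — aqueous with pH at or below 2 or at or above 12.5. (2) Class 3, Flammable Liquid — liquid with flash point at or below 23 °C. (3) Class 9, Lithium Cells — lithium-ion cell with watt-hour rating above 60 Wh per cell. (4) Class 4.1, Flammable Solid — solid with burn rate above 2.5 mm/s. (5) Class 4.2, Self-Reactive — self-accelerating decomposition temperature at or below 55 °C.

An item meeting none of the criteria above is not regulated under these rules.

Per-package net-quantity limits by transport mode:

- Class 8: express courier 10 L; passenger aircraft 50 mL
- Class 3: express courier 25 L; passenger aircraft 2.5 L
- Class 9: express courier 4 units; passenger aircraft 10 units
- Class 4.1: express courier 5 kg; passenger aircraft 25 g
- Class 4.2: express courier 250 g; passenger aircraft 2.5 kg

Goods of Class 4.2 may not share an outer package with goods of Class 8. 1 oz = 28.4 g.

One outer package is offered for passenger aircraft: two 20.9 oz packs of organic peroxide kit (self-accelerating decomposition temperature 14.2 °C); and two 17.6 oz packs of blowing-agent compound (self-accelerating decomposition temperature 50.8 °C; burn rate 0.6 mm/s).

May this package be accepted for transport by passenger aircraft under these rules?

Self-accelerating decomposition temperature 14.2 °C meets the Class 4.2 criterion (Self-Reactive), so the organic peroxide kit is Class 4.2.
The blowing-agent compound has self-accelerating decomposition temperature 50.8 °C, which is ≤ 55 °C, so it is Class 4.2 (Self-Reactive).
Class 4.2 net quantity: (two 20.9 oz packs = 1187.12 g) + (two 17.6 oz packs = 999.68 g) = 2186.8 g.
2186.8 g ≤ 2.5 kg (passenger aircraft limit, Class 4.2) — within limit.

Yes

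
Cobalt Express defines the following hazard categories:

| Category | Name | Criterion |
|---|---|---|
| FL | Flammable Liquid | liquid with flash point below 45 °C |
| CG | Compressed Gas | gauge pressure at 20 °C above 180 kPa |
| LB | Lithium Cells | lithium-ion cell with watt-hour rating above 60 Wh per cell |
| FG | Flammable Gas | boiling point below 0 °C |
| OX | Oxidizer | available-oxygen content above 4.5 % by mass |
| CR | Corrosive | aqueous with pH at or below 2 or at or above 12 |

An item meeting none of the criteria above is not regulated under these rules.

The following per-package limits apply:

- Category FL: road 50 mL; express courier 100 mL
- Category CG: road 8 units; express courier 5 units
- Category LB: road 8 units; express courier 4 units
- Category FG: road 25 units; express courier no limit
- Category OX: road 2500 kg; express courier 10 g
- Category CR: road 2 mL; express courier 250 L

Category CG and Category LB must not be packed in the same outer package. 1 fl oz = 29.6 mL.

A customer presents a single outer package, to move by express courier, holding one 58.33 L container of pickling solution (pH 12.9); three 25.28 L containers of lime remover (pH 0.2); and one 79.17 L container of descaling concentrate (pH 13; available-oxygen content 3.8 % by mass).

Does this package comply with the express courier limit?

Yes

pH 12.9 meets the Category CR criterion (Corrosive), so the pickling solution is Category CR.
The lime remover has pH 0.2, which is ≤ 2, so it is Category CR (Corrosive).
With pH 13 (≥ 12), the descaling concentrate falls in Category CR.
Category CR net quantity: 58.33 L + (three 25.28 L containers = 75.84 L) + 79.17 L = 213.34 L.
213.34 L ≤ 250 L (express courier limit, Category CR) — within limit.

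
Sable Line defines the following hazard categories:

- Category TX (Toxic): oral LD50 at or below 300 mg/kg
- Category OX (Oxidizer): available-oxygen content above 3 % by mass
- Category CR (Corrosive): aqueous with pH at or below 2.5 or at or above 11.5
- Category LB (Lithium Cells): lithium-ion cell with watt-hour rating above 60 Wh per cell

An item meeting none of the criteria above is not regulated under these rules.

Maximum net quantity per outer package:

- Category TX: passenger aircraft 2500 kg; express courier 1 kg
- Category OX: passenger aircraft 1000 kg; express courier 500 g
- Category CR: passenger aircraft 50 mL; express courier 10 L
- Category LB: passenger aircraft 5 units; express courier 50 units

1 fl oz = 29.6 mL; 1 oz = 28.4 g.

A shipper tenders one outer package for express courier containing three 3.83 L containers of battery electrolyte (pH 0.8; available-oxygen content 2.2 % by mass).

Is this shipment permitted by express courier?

No

pH 0.8 meets the Category CR criterion (Corrosive), so the battery electrolyte is Category CR.
Category CR quantity: three 3.83 L containers = 11.49 L.
That exceeds the Category CR express courier limit of 10 L.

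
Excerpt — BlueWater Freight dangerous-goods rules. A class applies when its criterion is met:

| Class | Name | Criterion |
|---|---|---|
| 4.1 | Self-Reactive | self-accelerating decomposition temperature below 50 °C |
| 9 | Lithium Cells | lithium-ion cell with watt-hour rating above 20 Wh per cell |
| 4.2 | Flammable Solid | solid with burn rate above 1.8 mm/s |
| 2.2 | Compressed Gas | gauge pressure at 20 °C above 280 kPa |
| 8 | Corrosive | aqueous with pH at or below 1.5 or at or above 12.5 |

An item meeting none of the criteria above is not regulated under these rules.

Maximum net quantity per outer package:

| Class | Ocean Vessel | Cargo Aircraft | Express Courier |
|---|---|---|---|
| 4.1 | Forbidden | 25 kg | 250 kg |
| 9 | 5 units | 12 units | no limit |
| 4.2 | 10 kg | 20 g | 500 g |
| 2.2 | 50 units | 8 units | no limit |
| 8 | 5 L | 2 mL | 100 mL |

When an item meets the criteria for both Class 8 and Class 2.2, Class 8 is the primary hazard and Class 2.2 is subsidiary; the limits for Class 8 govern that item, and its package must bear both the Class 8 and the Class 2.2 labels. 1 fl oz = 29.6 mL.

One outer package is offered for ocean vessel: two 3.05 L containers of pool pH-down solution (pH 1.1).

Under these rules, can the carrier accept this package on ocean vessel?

The pool pH-down solution has pH 1.1, which is ≤ 1.5, so it is Class 8 (Corrosive).
Class 8 quantity: two 3.05 L containers = 6.1 L.
6.1 L exceeds the ocean vessel limit of 5 L for Class 8.

No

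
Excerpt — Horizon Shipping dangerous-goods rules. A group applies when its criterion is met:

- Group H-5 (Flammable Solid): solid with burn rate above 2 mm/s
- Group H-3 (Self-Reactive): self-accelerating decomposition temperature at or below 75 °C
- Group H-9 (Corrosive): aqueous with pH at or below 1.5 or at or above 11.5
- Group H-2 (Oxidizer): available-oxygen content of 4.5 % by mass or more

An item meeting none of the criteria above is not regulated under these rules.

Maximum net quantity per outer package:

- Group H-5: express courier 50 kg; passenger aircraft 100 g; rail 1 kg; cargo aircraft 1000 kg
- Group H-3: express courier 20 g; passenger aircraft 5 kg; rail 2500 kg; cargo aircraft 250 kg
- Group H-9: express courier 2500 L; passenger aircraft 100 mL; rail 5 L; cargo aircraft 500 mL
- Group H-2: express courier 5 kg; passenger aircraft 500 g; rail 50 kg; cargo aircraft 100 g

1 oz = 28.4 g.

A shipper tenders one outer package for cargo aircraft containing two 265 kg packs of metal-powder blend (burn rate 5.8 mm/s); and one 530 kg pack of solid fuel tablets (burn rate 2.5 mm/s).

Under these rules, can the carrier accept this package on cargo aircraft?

Metal-powder blend: burn rate 5.8 mm/s > 2 mm/s → Group H-5 (Flammable Solid).
With burn rate 2.5 mm/s (> 2 mm/s), the solid fuel tablets fall in Group H-5.
Total Group H-5: (two 265 kg packs = 530 kg) + 530 kg = 1060 kg.
That exceeds the Group H-5 cargo aircraft limit of 1000 kg.

No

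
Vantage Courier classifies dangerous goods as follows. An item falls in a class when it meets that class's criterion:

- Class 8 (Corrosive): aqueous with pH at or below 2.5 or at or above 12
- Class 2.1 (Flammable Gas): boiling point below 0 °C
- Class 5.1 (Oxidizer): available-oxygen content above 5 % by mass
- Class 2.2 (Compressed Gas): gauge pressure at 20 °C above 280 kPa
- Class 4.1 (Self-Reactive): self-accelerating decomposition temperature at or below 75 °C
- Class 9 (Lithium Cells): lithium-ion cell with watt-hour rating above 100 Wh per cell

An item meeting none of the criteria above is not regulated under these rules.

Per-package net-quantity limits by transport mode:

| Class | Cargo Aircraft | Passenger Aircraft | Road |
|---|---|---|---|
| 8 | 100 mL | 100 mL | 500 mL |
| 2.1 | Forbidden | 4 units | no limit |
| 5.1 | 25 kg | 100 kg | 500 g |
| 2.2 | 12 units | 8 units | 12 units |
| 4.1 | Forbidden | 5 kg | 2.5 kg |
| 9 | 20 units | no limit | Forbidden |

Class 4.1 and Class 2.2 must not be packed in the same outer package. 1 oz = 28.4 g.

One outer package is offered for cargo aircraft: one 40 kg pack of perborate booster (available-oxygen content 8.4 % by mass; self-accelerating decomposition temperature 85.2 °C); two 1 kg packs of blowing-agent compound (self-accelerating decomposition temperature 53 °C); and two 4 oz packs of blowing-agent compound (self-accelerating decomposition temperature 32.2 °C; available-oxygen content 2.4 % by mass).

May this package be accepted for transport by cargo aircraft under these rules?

With available-oxygen content 8.4 % by mass (> 5 % by mass), the perborate booster falls in Class 5.1.
With self-accelerating decomposition temperature 53 °C (≤ 75 °C), the blowing-agent compound falls in Class 4.1.
Self-accelerating decomposition temperature 32.2 °C meets the Class 4.1 criterion (Self-Reactive), so the blowing-agent compound is Class 4.1.
Class 4.1 net quantity: (two 1 kg packs = 2 kg) + (two 4 oz packs = 227.2 g) = 2227.2 g.
By cargo aircraft, Class 4.1 is Forbidden regardless of quantity.
Class 5.1 quantity: 40 kg.
40 kg exceeds the cargo aircraft limit of 25 kg for Class 5.1.
The segregation rule (Class 4.1 with Class 2.2) does not apply to Class 4.1 with Class 5.1.

No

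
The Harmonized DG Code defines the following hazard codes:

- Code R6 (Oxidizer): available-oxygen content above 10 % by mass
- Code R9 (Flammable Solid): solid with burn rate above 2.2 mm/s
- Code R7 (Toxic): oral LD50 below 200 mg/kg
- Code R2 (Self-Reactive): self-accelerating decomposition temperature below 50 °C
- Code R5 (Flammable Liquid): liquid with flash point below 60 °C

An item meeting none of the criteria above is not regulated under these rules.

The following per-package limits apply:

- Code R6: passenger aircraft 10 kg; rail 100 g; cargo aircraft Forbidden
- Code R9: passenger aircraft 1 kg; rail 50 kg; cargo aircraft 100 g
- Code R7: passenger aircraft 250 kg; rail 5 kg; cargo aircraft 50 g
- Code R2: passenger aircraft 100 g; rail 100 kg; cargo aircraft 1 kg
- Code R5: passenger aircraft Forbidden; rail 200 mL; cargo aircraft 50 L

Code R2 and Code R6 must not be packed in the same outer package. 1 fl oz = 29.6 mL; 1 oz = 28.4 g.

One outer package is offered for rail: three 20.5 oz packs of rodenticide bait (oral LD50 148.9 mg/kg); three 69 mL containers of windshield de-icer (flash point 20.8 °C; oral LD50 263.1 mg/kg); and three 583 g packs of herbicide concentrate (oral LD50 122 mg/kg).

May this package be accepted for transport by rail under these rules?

With oral LD50 148.9 mg/kg (< 200 mg/kg), the rodenticide bait falls in Code R7.
With flash point 20.8 °C (< 60 °C), the windshield de-icer falls in Code R5.
With oral LD50 122 mg/kg (< 200 mg/kg), the herbicide concentrate falls in Code R7.
Code R7 net quantity: (three 20.5 oz packs = 1746.6 g) + (three 583 g packs = 1.749 kg) = 3495.6 g.
3495.6 g is within the rail limit of 5 kg for Code R7.
Code R5 quantity: three 69 mL containers = 207 mL.
207 mL > 200 mL (rail limit, Code R5) — over the limit.
The segregation rule (Code R2 with Code R6) does not apply to Code R7 with Code R5.

No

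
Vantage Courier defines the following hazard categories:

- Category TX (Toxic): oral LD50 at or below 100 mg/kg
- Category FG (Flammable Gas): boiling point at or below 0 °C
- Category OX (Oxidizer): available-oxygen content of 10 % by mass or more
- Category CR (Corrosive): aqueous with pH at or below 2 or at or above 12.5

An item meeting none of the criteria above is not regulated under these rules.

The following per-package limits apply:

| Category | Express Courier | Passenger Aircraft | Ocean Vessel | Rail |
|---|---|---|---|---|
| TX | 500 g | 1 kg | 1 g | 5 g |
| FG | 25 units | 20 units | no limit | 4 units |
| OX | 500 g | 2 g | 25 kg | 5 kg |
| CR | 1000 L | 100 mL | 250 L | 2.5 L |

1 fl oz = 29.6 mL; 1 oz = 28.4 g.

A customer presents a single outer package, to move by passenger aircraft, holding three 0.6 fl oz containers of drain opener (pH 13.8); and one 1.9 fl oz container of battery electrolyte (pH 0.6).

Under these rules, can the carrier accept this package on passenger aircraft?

The drain opener has pH 13.8, which is ≥ 12.5, so it is Category CR (Corrosive).
The battery electrolyte has pH 0.6, which is ≤ 2, so it is Category CR (Corrosive).
Total Category CR: (three 0.6 fl oz containers = 53.28 mL) + (one 1.9 fl oz container = 56.24 mL) = 109.52 mL.
109.52 mL > 100 mL (passenger aircraft limit, Category CR) — over the limit.

No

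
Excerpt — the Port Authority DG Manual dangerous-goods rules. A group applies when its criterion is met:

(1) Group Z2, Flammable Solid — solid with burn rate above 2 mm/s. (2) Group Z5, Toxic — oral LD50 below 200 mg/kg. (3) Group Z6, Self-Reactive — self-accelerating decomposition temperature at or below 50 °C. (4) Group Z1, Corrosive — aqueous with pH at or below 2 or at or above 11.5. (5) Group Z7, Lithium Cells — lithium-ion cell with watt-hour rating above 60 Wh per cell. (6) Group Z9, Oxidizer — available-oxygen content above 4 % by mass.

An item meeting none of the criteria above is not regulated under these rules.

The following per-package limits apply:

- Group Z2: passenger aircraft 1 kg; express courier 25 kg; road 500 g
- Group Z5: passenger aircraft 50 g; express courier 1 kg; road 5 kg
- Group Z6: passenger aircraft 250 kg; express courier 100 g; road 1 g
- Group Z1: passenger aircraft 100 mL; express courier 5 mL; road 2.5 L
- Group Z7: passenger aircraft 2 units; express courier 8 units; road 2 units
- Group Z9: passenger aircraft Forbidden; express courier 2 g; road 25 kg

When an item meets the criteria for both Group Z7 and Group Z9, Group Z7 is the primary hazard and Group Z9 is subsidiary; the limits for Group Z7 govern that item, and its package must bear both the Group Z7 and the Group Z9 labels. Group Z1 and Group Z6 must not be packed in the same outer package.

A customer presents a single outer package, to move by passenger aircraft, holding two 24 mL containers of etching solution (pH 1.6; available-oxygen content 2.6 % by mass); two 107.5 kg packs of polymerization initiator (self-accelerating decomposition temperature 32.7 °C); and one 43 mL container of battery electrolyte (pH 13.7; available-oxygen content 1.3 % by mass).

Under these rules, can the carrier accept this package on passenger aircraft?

No

Etching solution: pH 1.6 ≤ 2 → Group Z1 (Corrosive).
The polymerization initiator has self-accelerating decomposition temperature 32.7 °C, which is ≤ 50 °C, so it is Group Z6 (Self-Reactive).
Battery electrolyte: pH 13.7 ≥ 11.5 → Group Z1 (Corrosive).
Group Z1 net quantity: (two 24 mL containers = 48 mL) + 43 mL = 91 mL.
91 mL is within the passenger aircraft limit of 100 mL for Group Z1.
Group Z6 quantity: two 107.5 kg packs = 215 kg.
215 kg is within the passenger aircraft limit of 250 kg for Group Z6.
Group Z1 and Group Z6 may not share an outer package.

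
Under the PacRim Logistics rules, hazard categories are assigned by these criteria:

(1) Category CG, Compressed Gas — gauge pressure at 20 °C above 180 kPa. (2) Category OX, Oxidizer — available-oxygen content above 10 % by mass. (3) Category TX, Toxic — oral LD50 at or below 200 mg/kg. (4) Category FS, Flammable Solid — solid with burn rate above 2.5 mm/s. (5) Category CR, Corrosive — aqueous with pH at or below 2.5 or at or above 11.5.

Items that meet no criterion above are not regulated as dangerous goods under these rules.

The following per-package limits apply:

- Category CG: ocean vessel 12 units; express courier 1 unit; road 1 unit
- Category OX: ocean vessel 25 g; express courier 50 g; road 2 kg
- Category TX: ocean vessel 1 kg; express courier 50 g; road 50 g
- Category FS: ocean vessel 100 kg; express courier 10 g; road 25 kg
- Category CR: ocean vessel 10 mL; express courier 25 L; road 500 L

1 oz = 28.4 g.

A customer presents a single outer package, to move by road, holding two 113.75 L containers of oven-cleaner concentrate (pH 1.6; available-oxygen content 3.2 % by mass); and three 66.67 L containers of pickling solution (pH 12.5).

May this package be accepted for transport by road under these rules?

Yes

Oven-cleaner concentrate: pH 1.6 ≤ 2.5 → Category CR (Corrosive).
pH 12.5 meets the Category CR criterion (Corrosive), so the pickling solution is Category CR.
Category CR net quantity: (two 113.75 L containers = 227.5 L) + (three 66.67 L containers = 200.01 L) = 427.51 L.
427.51 L ≤ 500 L (road limit, Category CR) — within limit.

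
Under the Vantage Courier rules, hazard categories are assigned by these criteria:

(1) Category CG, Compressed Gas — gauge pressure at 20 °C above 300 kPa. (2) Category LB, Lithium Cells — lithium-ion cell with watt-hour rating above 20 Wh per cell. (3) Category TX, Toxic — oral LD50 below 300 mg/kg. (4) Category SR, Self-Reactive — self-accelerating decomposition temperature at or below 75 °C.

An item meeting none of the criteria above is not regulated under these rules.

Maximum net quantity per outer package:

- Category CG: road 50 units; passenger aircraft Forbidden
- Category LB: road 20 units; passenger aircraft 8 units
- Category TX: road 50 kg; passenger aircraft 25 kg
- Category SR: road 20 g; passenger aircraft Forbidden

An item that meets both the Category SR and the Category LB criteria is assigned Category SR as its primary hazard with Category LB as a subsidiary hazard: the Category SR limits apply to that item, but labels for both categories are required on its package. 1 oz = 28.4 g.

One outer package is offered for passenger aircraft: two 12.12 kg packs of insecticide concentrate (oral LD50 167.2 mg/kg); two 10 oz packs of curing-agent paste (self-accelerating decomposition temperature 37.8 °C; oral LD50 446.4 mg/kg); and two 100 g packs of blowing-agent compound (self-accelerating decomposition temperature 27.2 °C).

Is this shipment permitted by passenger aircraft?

No

The insecticide concentrate has oral LD50 167.2 mg/kg, which is < 300 mg/kg, so it is Category TX (Toxic).
With self-accelerating decomposition temperature 37.8 °C (≤ 75 °C), the curing-agent paste falls in Category SR.
Blowing-agent compound: self-accelerating decomposition temperature 27.2 °C ≤ 75 °C → Category SR (Self-Reactive).
Category SR net quantity: (two 10 oz packs = 568 g) + (two 100 g packs = 200 g) = 768 g.
Category SR is Forbidden by passenger aircraft.
Category TX quantity: two 12.12 kg packs = 24.24 kg.
That is within the Category TX passenger aircraft limit of 25 kg.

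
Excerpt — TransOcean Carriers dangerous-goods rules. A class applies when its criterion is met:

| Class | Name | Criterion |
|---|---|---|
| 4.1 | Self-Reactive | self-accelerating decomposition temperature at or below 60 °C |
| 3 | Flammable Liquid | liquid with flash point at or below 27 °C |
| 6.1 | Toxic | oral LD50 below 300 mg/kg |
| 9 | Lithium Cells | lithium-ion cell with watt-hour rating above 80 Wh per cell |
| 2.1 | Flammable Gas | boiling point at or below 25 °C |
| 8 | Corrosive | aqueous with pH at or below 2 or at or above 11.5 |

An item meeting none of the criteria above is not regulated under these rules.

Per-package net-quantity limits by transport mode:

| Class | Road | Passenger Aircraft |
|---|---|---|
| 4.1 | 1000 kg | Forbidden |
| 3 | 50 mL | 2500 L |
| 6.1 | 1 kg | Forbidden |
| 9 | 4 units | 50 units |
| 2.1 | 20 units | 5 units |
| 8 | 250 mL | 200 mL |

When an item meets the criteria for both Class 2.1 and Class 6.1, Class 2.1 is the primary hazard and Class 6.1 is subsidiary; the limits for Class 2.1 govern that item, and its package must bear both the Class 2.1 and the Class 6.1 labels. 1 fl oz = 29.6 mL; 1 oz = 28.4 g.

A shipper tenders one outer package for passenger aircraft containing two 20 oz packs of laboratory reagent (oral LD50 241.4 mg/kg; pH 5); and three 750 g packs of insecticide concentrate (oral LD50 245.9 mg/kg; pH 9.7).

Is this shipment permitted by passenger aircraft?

No

Laboratory reagent: oral LD50 241.4 mg/kg < 300 mg/kg → Class 6.1 (Toxic).
Insecticide concentrate: oral LD50 245.9 mg/kg < 300 mg/kg → Class 6.1 (Toxic).
Class 6.1 net quantity: (two 20 oz packs = 1.136 kg) + (three 750 g packs = 2.25 kg) = 3.386 kg.
By passenger aircraft, Class 6.1 is Forbidden regardless of quantity.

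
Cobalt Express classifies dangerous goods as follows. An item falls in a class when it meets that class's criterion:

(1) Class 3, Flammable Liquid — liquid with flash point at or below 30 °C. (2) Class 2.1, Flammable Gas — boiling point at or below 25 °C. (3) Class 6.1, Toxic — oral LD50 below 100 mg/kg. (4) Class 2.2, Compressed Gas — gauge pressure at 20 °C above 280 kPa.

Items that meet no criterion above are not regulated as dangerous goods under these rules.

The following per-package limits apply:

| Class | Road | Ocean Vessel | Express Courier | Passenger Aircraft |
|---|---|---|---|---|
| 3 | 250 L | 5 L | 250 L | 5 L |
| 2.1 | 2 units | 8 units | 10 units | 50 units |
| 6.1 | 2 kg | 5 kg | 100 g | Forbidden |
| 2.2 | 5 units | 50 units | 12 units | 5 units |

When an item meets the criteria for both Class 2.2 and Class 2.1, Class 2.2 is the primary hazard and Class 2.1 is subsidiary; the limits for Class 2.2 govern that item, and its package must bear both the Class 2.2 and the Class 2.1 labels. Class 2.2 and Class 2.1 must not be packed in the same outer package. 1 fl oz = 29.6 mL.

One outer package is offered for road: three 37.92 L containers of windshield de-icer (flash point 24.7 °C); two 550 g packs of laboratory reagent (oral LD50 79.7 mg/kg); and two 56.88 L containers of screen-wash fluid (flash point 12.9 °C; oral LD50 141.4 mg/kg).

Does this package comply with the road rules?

Windshield de-icer: flash point 24.7 °C ≤ 30 °C → Class 3 (Flammable Liquid).
Oral LD50 79.7 mg/kg meets the Class 6.1 criterion (Toxic), so the laboratory reagent is Class 6.1.
With flash point 12.9 °C (≤ 30 °C), the screen-wash fluid falls in Class 3.
Class 6.1 quantity: two 550 g packs = 1.1 kg.
1.1 kg ≤ 2 kg (road limit, Class 6.1) — within limit.
Class 3 net quantity: (three 37.92 L containers = 113.76 L) + (two 56.88 L containers = 113.76 L) = 227.52 L.
227.52 L is within the road limit of 250 L for Class 3.
The segregation rule (Class 2.2 with Class 2.1) does not apply to Class 6.1 with Class 3.
Every hazard class is within its road limit and no segregation rule is violated.

Yes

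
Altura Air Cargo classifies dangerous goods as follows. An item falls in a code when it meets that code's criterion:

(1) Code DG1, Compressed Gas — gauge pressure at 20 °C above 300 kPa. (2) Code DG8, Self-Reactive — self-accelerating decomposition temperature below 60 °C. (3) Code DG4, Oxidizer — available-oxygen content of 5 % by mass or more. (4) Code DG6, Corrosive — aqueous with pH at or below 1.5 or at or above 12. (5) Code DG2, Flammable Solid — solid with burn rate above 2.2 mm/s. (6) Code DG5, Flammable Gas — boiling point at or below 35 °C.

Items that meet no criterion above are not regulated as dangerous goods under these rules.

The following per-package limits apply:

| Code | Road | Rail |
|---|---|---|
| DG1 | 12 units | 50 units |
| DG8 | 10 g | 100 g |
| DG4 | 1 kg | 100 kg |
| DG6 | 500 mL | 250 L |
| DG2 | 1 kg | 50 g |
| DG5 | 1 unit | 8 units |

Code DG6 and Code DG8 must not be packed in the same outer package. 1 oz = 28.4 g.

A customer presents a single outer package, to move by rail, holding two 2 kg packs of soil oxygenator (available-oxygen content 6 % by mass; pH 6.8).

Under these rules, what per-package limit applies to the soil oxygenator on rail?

The soil oxygenator has available-oxygen content 6 % by mass, which is ≥ 5 % by mass, so it is Code DG4 (Oxidizer).
The rail limit for Code DG4 is 100 kg.

100 kg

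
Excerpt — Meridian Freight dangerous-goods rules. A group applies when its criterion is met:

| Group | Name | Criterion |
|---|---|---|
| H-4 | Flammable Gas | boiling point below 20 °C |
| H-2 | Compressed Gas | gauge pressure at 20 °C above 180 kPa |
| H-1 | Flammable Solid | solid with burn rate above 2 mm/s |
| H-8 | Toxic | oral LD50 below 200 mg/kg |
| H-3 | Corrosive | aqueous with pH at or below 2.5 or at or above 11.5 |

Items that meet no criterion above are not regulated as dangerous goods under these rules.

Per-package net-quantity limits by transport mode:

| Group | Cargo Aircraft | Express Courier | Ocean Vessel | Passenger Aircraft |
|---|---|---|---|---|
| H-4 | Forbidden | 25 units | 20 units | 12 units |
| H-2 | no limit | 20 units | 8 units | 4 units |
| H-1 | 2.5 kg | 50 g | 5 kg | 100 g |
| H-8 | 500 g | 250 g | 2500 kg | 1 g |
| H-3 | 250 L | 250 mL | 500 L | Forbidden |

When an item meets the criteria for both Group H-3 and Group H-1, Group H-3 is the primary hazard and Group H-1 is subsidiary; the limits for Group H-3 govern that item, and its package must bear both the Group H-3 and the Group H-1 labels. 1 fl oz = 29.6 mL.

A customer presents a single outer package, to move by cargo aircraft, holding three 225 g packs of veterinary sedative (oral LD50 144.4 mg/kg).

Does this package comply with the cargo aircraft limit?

Veterinary sedative: oral LD50 144.4 mg/kg < 200 mg/kg → Group H-8 (Toxic).
Group H-8 quantity: three 225 g packs = 675 g.
That exceeds the Group H-8 cargo aircraft limit of 500 g.

No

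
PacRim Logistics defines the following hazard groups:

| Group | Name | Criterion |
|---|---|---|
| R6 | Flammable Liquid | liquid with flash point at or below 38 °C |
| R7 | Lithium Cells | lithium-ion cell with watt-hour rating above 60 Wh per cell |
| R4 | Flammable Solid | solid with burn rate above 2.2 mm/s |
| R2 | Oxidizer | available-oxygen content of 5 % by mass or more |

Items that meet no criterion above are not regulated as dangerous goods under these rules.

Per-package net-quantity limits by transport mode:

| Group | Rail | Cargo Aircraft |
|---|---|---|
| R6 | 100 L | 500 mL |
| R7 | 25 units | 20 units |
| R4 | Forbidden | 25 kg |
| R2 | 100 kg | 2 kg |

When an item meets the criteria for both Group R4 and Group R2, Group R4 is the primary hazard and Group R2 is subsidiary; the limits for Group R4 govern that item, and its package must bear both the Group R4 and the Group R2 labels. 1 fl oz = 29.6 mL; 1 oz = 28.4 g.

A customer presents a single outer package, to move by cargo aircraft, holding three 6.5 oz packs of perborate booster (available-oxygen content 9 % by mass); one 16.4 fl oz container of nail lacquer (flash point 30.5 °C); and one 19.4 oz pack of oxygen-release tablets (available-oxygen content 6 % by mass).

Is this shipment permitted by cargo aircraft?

Perborate booster: available-oxygen content 9 % by mass ≥ 5 % by mass → Group R2 (Oxidizer).
Flash point 30.5 °C meets the Group R6 criterion (Flammable Liquid), so the nail lacquer is Group R6.
Available-oxygen content 6 % by mass meets the Group R2 criterion (Oxidizer), so the oxygen-release tablets are Group R2.
Total Group R2: (three 6.5 oz packs = 553.8 g) + (one 19.4 oz pack = 550.96 g) = 1104.76 g.
1104.76 g ≤ 2 kg (cargo aircraft limit, Group R2) — within limit.
Group R6 quantity: one 16.4 fl oz container = 485.44 mL.
485.44 mL ≤ 500 mL (cargo aircraft limit, Group R6) — within limit.
Every hazard group is within its cargo aircraft limit and no segregation rule is violated.

Yes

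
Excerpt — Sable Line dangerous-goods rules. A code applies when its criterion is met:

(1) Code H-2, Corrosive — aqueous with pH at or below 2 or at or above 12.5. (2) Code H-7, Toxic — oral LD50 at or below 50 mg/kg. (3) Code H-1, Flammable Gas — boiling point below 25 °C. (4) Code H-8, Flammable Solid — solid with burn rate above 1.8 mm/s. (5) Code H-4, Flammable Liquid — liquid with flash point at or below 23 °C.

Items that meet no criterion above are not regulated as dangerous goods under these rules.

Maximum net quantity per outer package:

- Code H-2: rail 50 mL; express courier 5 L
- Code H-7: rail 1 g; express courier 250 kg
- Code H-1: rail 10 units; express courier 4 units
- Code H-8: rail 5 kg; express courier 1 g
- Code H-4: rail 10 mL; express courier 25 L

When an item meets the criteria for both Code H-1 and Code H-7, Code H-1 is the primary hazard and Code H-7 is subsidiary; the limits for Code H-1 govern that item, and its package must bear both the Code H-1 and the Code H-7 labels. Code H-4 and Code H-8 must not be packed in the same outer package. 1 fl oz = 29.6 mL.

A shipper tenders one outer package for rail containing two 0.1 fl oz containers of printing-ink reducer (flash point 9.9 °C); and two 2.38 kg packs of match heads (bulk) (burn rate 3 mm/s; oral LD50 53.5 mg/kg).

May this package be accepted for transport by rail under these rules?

No

With flash point 9.9 °C (≤ 23 °C), the printing-ink reducer falls in Code H-4.
The match heads (bulk) have burn rate 3 mm/s, which is > 1.8 mm/s, so they are Code H-8 (Flammable Solid).
Code H-4 quantity: two 0.1 fl oz containers = 5.92 mL.
That is within the Code H-4 rail limit of 10 mL.
Code H-8 quantity: two 2.38 kg packs = 4.76 kg.
4.76 kg is within the rail limit of 5 kg for Code H-8.
Code H-4 and Code H-8 may not share an outer package.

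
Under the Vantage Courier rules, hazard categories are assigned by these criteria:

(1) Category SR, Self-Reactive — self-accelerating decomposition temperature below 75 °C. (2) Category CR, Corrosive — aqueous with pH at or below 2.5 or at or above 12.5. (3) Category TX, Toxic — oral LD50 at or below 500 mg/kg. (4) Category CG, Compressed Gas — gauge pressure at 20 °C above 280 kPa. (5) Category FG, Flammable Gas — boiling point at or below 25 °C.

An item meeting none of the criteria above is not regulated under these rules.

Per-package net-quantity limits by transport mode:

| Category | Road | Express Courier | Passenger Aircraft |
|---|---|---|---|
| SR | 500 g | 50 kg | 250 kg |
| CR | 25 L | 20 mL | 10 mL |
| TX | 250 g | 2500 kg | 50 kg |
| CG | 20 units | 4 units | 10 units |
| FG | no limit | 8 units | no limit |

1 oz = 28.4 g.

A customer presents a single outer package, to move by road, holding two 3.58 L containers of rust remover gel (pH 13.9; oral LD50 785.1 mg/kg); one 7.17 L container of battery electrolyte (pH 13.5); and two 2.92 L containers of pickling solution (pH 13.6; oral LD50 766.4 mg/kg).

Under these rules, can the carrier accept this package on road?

Yes

Rust remover gel: pH 13.9 ≥ 12.5 → Category CR (Corrosive).
pH 13.5 meets the Category CR criterion (Corrosive), so the battery electrolyte is Category CR.
With pH 13.6 (≥ 12.5), the pickling solution falls in Category CR.
Total Category CR: (two 3.58 L containers = 7.16 L) + 7.17 L + (two 2.92 L containers = 5.84 L) = 20.17 L.
20.17 L is within the road limit of 25 L for Category CR.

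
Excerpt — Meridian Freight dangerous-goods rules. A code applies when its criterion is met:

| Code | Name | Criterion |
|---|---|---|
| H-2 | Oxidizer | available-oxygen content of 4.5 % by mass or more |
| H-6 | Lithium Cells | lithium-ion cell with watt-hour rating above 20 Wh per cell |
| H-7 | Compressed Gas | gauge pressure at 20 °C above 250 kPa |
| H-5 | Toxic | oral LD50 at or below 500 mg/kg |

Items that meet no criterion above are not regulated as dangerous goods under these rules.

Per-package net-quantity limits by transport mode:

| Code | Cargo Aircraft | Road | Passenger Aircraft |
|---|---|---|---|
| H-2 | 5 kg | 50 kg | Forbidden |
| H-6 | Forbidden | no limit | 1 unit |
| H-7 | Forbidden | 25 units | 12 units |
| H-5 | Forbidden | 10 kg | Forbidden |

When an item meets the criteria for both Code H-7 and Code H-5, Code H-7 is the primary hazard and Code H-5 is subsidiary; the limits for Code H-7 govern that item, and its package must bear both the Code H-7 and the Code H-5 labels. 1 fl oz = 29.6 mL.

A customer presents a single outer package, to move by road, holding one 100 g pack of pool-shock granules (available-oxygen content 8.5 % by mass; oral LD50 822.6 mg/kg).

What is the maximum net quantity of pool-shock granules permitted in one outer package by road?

With available-oxygen content 8.5 % by mass (≥ 4.5 % by mass), the pool-shock granules fall in Code H-2.
The road limit for Code H-2 is 50 kg.

50 kg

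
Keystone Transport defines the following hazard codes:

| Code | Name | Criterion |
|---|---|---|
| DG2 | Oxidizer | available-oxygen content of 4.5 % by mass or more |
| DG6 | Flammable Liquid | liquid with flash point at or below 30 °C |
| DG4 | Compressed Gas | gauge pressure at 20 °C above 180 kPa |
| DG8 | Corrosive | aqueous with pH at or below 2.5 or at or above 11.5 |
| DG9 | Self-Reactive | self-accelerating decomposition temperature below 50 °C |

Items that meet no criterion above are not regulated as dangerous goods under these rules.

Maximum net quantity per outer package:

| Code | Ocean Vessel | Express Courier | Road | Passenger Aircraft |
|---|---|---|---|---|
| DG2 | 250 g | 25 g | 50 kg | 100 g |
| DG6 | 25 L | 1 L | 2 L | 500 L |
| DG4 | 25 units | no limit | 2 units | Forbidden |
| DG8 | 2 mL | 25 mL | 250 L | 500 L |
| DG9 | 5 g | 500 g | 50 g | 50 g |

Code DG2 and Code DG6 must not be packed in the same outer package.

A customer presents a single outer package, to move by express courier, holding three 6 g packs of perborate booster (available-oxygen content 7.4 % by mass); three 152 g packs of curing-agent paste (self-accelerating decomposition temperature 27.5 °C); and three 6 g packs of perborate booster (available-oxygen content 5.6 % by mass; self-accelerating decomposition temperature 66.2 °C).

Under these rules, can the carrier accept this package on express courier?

No

Available-oxygen content 7.4 % by mass meets the Code DG2 criterion (Oxidizer), so the perborate booster is Code DG2.
With self-accelerating decomposition temperature 27.5 °C (< 50 °C), the curing-agent paste falls in Code DG9.
Perborate booster: available-oxygen content 5.6 % by mass ≥ 4.5 % by mass → Code DG2 (Oxidizer).
Total Code DG2: (three 6 g packs = 18 g) + (three 6 g packs = 18 g) = 36 g.
36 g > 25 g (express courier limit, Code DG2) — over the limit.
Code DG9 quantity: three 152 g packs = 456 g.
456 g is within the express courier limit of 500 g for Code DG9.
The segregation rule (Code DG2 with Code DG6) does not apply to Code DG2 with Code DG9.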